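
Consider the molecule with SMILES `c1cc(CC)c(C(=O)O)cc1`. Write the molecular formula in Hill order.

Atom tally by fragment:
  benzene ring core → C:6 H:6
  (− 2 ring H displaced by substituents)
  + C2H5 → C:2 H:5
  + COOH → C:1 H:1 O:2
Element totals:
  C: 9
  H: 10
  O: 2

C9H10O2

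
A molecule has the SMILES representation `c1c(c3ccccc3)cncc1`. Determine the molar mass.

Atom tally by fragment:
  pyridine ring core → C:5 H:5 N:1
  (− 1 ring H displaced by substituents)
  + C6H5 → C:6 H:5
Element totals:
  C: 11
  H: 9
  N: 1
Molecular formula: C11H9N.
  M = 11(12.011) + 9(1.008) + 14.007
    = 132.121 + 9.072 + 14.007 = 155.200

155.20 g/mol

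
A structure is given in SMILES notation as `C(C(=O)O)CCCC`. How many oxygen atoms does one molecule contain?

Atom tally by fragment:
  HOOCCH2 → C:2 H:3 O:2
  CH2 → C:1 H:2
  CH2 → C:1 H:2
  CH2 → C:1 H:2
  CH3 → C:1 H:3
Element totals:
  C: 6
  H: 12
  O: 2

2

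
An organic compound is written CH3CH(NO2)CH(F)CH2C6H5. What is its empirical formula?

Atom tally by fragment:
  CH3 → C:1 H:3
  CH(NO2) → C:1 H:1 N:1 O:2
  CH(F) → C:1 H:1 F:1
  CH2C6H5 → C:7 H:7
Element totals:
  C: 10
  H: 12
  F: 1
  N: 1
  O: 2
Molecular formula: C10H12FNO2.
gcd of subscripts (10, 1, 12, 1, 2) = 1, so the empirical formula equals the molecular formula.

C10H12FNO2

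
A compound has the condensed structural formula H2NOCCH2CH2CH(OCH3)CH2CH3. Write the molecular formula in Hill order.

Atom tally by fragment:
  H2NOCCH2 → C:2 H:4 O:1 N:1
  CH2 → C:1 H:2
  CH(OCH3) → C:2 H:4 O:1
  CH2 → C:1 H:2
  CH3 → C:1 H:3
Element totals:
  C: 7
  H: 15
  N: 1
  O: 2

C7H15NO2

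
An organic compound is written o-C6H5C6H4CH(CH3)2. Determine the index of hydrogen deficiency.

8

Atom tally by fragment:
  benzene ring core → C:6 H:6
  (− 2 ring H displaced by substituents)
  + C6H5 → C:6 H:5
  + CH(CH3)2 → C:3 H:7
Element totals:
  C: 15
  H: 16
Molecular formula: C15H16.
DoU = (2C + 2 + N − H − X) / 2 = (2·15 + 2 + 0 − 16 − 0) / 2 = 8.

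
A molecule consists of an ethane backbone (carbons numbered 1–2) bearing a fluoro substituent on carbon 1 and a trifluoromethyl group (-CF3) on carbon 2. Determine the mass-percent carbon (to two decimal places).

31.05%

Atom tally by fragment:
  FCH2 → C:1 H:2 F:1
  CH2CF3 → C:2 H:2 F:3
Element totals:
  C: 3
  H: 4
  F: 4
Molecular formula: C3H4F4.
Molar mass = 116.057 g/mol.
Mass from C: 3 × 12.011 = 36.033 g/mol.
%C = 36.033 / 116.057 × 100 = 31.05%.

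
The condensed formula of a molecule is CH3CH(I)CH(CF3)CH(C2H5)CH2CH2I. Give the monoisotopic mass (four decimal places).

433.9215

Atom tally by fragment:
  CH3 → C:1 H:3
  CH(I) → C:1 H:1 I:1
  CH(CF3) → C:2 H:1 F:3
  CH(C2H5) → C:3 H:6
  CH2 → C:1 H:2
  CH2I → C:1 H:2 I:1
Element totals:
  C: 9
  H: 15
  F: 3
  I: 2
Molecular formula: C9H15F3I2.
  M = 9(12.0) + 15(1.007825) + 3(18.998403) + 2(126.904472)
    = 108.000000 + 15.117375 + 56.995209 + 253.808944 = 433.921528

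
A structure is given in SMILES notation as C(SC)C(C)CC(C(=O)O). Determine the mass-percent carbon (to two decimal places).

Atom tally by fragment:
  CH3SCH2 → C:2 H:5 S:1
  CH(CH3) → C:2 H:4
  CH2 → C:1 H:2
  CH2COOH → C:2 H:3 O:2
Element totals:
  C: 7
  H: 14
  O: 2
  S: 1
Molecular formula: C7H14O2S.
Molar mass = 162.247 g/mol.
Mass from C: 7 × 12.011 = 84.077 g/mol.
%C = 84.077 / 162.247 × 100 = 51.82%.

51.82%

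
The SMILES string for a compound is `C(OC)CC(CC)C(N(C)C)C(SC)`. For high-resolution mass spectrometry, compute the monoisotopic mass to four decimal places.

219.1657

Atom tally by fragment:
  CH3OCH2 → C:2 H:5 O:1
  CH2 → C:1 H:2
  CH(C2H5) → C:3 H:6
  CH(N(CH3)2) → C:3 H:7 N:1
  CH2SCH3 → C:2 H:5 S:1
Element totals:
  C: 11
  H: 25
  N: 1
  O: 1
  S: 1
Molecular formula: C11H25NOS.
  M = 11(12.0) + 25(1.007825) + 14.003074 + 15.994915 + 31.972071
    = 132.000000 + 25.195625 + 14.003074 + 15.994915 + 31.972071 = 219.165685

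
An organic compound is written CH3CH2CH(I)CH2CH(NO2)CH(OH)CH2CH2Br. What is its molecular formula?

Atom tally by fragment:
  CH3 → C:1 H:3
  CH2 → C:1 H:2
  CH(I) → C:1 H:1 I:1
  CH2 → C:1 H:2
  CH(NO2) → C:1 H:1 N:1 O:2
  CH(OH) → C:1 H:2 O:1
  CH2 → C:1 H:2
  CH2Br → C:1 H:2 Br:1
Element totals:
  C: 8
  H: 15
  Br: 1
  I: 1
  N: 1
  O: 3

C8H15BrINO3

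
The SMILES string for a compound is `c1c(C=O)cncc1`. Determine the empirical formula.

Atom tally by fragment:
  pyridine ring core → C:5 H:5 N:1
  (− 1 ring H displaced by substituents)
  + CHO → C:1 H:1 O:1
Element totals:
  C: 6
  H: 5
  N: 1
  O: 1
Molecular formula: C6H5NO.
gcd of subscripts (6, 5, 1, 1) = 1, so the empirical formula equals the molecular formula.

C6H5NO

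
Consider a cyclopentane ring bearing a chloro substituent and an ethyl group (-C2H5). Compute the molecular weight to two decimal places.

Atom tally by fragment:
  cyclopentane ring core → C:5 H:10
  (− 2 ring H displaced by substituents)
  + Cl → Cl:1
  + C2H5 → C:2 H:5
Element totals:
  C: 7
  H: 13
  Cl: 1
Molecular formula: C7H13Cl.
  M = 7(12.011) + 13(1.008) + 35.45
    = 84.077 + 13.104 + 35.450 = 132.631

132.63 g/mol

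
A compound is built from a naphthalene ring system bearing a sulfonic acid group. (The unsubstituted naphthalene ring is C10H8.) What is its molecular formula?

Atom tally by fragment:
  naphthalene ring system core → C:10 H:8
  (− 1 ring H displaced by substituents)
  + SO3H → S:1 O:3 H:1
Element totals:
  C: 10
  H: 8
  O: 3
  S: 1

C10H8O3S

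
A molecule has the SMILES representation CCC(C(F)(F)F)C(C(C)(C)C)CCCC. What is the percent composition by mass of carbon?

Atom tally by fragment:
  CH3 → C:1 H:3
  CH2 → C:1 H:2
  CH(CF3) → C:2 H:1 F:3
  CH(C(CH3)3) → C:5 H:10
  CH2 → C:1 H:2
  CH2 → C:1 H:2
  CH2 → C:1 H:2
  CH3 → C:1 H:3
Element totals:
  C: 13
  H: 25
  F: 3
Molecular formula: C13H25F3.
Molar mass = 238.337 g/mol.
Mass from C: 13 × 12.011 = 156.143 g/mol.
%C = 156.143 / 238.337 × 100 = 65.51%.

65.51%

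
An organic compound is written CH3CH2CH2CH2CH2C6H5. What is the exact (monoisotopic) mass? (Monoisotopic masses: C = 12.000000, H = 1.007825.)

Atom tally by fragment:
  CH3 → C:1 H:3
  CH2 → C:1 H:2
  CH2 → C:1 H:2
  CH2 → C:1 H:2
  CH2C6H5 → C:7 H:7
Element totals:
  C: 11
  H: 16
Molecular formula: C11H16.
  M = 11(12.0) + 16(1.007825)
    = 132.000000 + 16.125200 = 148.125200

148.1252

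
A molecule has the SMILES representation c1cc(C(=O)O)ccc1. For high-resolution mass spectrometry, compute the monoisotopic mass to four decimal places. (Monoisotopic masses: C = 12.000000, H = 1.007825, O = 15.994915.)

Atom tally by fragment:
  benzene ring core → C:6 H:6
  (− 1 ring H displaced by substituents)
  + COOH → C:1 H:1 O:2
Element totals:
  C: 7
  H: 6
  O: 2
Molecular formula: C7H6O2.
  M = 7(12.0) + 6(1.007825) + 2(15.994915)
    = 84.000000 + 6.046950 + 31.989830 = 122.036780

122.0368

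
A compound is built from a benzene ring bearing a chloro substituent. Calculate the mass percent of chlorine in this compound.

Atom tally by fragment:
  benzene ring core → C:6 H:6
  (− 1 ring H displaced by substituents)
  + Cl → Cl:1
Element totals:
  C: 6
  H: 5
  Cl: 1
Molecular formula: C6H5Cl.
Molar mass = 112.556 g/mol.
Mass from Cl: 1 × 35.45 = 35.450 g/mol.
%Cl = 35.450 / 112.556 × 100 = 31.50%.

31.50%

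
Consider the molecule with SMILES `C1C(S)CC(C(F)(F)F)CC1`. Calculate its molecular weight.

Atom tally by fragment:
  cyclohexane ring core → C:6 H:12
  (− 2 ring H displaced by substituents)
  + SH → S:1 H:1
  + CF3 → C:1 F:3
Element totals:
  C: 7
  H: 11
  F: 3
  S: 1
Molecular formula: C7H11F3S.
  M = 7(12.011) + 11(1.008) + 3(18.998) + 32.06
    = 84.077 + 11.088 + 56.994 + 32.060 = 184.219

184.22 g/mol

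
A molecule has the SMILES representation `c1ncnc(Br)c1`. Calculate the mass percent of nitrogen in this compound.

Atom tally by fragment:
  pyrimidine ring core → C:4 H:4 N:2
  (− 1 ring H displaced by substituents)
  + Br → Br:1
Element totals:
  C: 4
  H: 3
  Br: 1
  N: 2
Molecular formula: C4H3BrN2.
Molar mass = 158.986 g/mol.
Mass from N: 2 × 14.007 = 28.014 g/mol.
%N = 28.014 / 158.986 × 100 = 17.62%.

17.62%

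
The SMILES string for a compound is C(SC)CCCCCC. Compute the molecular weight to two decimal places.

146.29 g/mol

Atom tally by fragment:
  CH3SCH2 → C:2 H:5 S:1
  CH2 → C:1 H:2
  CH2 → C:1 H:2
  CH2 → C:1 H:2
  CH2 → C:1 H:2
  CH2 → C:1 H:2
  CH3 → C:1 H:3
Element totals:
  C: 8
  H: 18
  S: 1
Molecular formula: C8H18S.
  M = 8(12.011) + 18(1.008) + 32.06
    = 96.088 + 18.144 + 32.060 = 146.292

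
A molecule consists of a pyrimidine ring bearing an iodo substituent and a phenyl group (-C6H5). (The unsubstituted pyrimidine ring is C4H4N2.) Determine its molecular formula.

C10H7IN2

Atom tally by fragment:
  pyrimidine ring core → C:4 H:4 N:2
  (− 2 ring H displaced by substituents)
  + I → I:1
  + C6H5 → C:6 H:5
Element totals:
  C: 10
  H: 7
  I: 1
  N: 2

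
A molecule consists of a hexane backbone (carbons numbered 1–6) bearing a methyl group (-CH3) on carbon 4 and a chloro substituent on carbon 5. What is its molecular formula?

Atom tally by fragment:
  CH3 → C:1 H:3
  CH2 → C:1 H:2
  CH2 → C:1 H:2
  CH(CH3) → C:2 H:4
  CH(Cl) → C:1 H:1 Cl:1
  CH3 → C:1 H:3
Element totals:
  C: 7
  H: 15
  Cl: 1

C7H15Cl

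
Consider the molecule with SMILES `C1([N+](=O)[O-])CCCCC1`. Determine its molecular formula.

Atom tally by fragment:
  cyclohexane ring core → C:6 H:12
  (− 1 ring H displaced by substituents)
  + NO2 → N:1 O:2
Element totals:
  C: 6
  H: 11
  N: 1
  O: 2

C6H11NO2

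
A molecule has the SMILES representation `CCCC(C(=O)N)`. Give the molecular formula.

Atom tally by fragment:
  CH3 → C:1 H:3
  CH2 → C:1 H:2
  CH2 → C:1 H:2
  CH2CONH2 → C:2 H:4 O:1 N:1
Element totals:
  C: 5
  H: 11
  N: 1
  O: 1

C5H11NO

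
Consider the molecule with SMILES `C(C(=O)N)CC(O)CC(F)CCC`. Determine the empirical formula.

Atom tally by fragment:
  H2NOCCH2 → C:2 H:4 O:1 N:1
  CH2 → C:1 H:2
  CH(OH) → C:1 H:2 O:1
  CH2 → C:1 H:2
  CH(F) → C:1 H:1 F:1
  CH2 → C:1 H:2
  CH2 → C:1 H:2
  CH3 → C:1 H:3
Element totals:
  C: 9
  H: 18
  F: 1
  N: 1
  O: 2
Molecular formula: C9H18FNO2.
gcd of subscripts (9, 1, 18, 1, 2) = 1, so the empirical formula equals the molecular formula.

C9H18FNO2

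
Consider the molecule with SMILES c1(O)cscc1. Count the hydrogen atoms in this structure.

4

Atom tally by fragment:
  thiophene ring core → C:4 H:4 S:1
  (− 1 ring H displaced by substituents)
  + OH → O:1 H:1
Element totals:
  C: 4
  H: 4
  O: 1
  S: 1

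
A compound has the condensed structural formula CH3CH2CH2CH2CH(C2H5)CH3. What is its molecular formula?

Atom tally by fragment:
  CH3 → C:1 H:3
  CH2 → C:1 H:2
  CH2 → C:1 H:2
  CH2 → C:1 H:2
  CH(C2H5) → C:3 H:6
  CH3 → C:1 H:3
Element totals:
  C: 8
  H: 18

C8H18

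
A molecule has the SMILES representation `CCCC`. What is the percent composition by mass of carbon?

Atom tally by fragment:
  CH3 → C:1 H:3
  CH2 → C:1 H:2
  CH2 → C:1 H:2
  CH3 → C:1 H:3
Element totals:
  C: 4
  H: 10
Molecular formula: C4H10.
Molar mass = 58.124 g/mol.
Mass from C: 4 × 12.011 = 48.044 g/mol.
%C = 48.044 / 58.124 × 100 = 82.66%.

82.66%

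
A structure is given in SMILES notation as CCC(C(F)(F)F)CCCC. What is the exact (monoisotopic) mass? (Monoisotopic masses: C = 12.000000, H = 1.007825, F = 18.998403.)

Atom tally by fragment:
  CH3 → C:1 H:3
  CH2 → C:1 H:2
  CH(CF3) → C:2 H:1 F:3
  CH2 → C:1 H:2
  CH2 → C:1 H:2
  CH2 → C:1 H:2
  CH3 → C:1 H:3
Element totals:
  C: 8
  H: 15
  F: 3
Molecular formula: C8H15F3.
  M = 8(12.0) + 15(1.007825) + 3(18.998403)
    = 96.000000 + 15.117375 + 56.995209 = 168.112584

168.1126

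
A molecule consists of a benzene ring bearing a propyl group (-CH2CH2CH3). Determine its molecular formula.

Atom tally by fragment:
  benzene ring core → C:6 H:6
  (− 1 ring H displaced by substituents)
  + CH2CH2CH3 → C:3 H:7
Element totals:
  C: 9
  H: 12

C9H12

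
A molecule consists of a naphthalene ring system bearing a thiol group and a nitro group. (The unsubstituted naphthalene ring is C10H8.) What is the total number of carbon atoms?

10

Atom tally by fragment:
  naphthalene ring system core → C:10 H:8
  (− 2 ring H displaced by substituents)
  + SH → S:1 H:1
  + NO2 → N:1 O:2
Element totals:
  C: 10
  H: 7
  N: 1
  O: 2
  S: 1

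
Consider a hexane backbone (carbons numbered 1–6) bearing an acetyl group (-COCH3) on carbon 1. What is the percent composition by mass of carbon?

Atom tally by fragment:
  CH3COCH2 → C:3 H:5 O:1
  CH2 → C:1 H:2
  CH2 → C:1 H:2
  CH2 → C:1 H:2
  CH2 → C:1 H:2
  CH3 → C:1 H:3
Element totals:
  C: 8
  H: 16
  O: 1
Molecular formula: C8H16O.
Molar mass = 128.215 g/mol.
Mass from C: 8 × 12.011 = 96.088 g/mol.
%C = 96.088 / 128.215 × 100 = 74.94%.

74.94%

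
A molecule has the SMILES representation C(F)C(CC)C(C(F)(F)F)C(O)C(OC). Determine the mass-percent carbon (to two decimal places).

46.55%

Atom tally by fragment:
  FCH2 → C:1 H:2 F:1
  CH(C2H5) → C:3 H:6
  CH(CF3) → C:2 H:1 F:3
  CH(OH) → C:1 H:2 O:1
  CH2OCH3 → C:2 H:5 O:1
Element totals:
  C: 9
  H: 16
  F: 4
  O: 2
Molecular formula: C9H16F4O2.
Molar mass = 232.217 g/mol.
Mass from C: 9 × 12.011 = 108.099 g/mol.
%C = 108.099 / 232.217 × 100 = 46.55%.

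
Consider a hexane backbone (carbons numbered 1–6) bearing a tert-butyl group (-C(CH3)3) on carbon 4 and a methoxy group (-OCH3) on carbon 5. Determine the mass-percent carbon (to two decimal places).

Atom tally by fragment:
  CH3 → C:1 H:3
  CH2 → C:1 H:2
  CH2 → C:1 H:2
  CH(C(CH3)3) → C:5 H:10
  CH(OCH3) → C:2 H:4 O:1
  CH3 → C:1 H:3
Element totals:
  C: 11
  H: 24
  O: 1
Molecular formula: C11H24O.
Molar mass = 172.312 g/mol.
Mass from C: 11 × 12.011 = 132.121 g/mol.
%C = 132.121 / 172.312 × 100 = 76.68%.

76.68%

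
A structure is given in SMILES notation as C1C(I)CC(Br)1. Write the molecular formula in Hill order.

C4H6BrI

Atom tally by fragment:
  cyclobutane ring core → C:4 H:8
  (− 2 ring H displaced by substituents)
  + I → I:1
  + Br → Br:1
Element totals:
  C: 4
  H: 6
  Br: 1
  I: 1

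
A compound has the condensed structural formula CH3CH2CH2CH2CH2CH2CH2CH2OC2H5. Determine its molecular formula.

C10H22O

Atom tally by fragment:
  CH3 → C:1 H:3
  CH2 → C:1 H:2
  CH2 → C:1 H:2
  CH2 → C:1 H:2
  CH2 → C:1 H:2
  CH2 → C:1 H:2
  CH2 → C:1 H:2
  CH2OC2H5 → C:3 H:7 O:1
Element totals:
  C: 10
  H: 22
  O: 1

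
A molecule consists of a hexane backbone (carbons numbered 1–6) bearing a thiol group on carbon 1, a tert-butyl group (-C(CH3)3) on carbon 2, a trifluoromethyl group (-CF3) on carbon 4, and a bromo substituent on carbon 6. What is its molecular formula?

Atom tally by fragment:
  HSCH2 → C:1 H:3 S:1
  CH(C(CH3)3) → C:5 H:10
  CH2 → C:1 H:2
  CH(CF3) → C:2 H:1 F:3
  CH2 → C:1 H:2
  CH2Br → C:1 H:2 Br:1
Element totals:
  C: 11
  H: 20
  Br: 1
  F: 3
  S: 1

C11H20BrF3S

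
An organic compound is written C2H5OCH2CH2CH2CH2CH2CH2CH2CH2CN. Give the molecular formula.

Element totals:
  C: 11
  H: 21
  N: 1
  O: 1

C11H21NO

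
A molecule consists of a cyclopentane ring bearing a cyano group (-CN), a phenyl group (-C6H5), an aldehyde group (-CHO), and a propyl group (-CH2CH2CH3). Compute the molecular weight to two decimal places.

Atom tally by fragment:
  cyclopentane ring core → C:5 H:10
  (− 4 ring H displaced by substituents)
  + CN → C:1 N:1
  + C6H5 → C:6 H:5
  + CHO → C:1 H:1 O:1
  + CH2CH2CH3 → C:3 H:7
Element totals:
  C: 16
  H: 19
  N: 1
  O: 1
Molecular formula: C16H19NO.
  M = 16(12.011) + 19(1.008) + 14.007 + 15.999
    = 192.176 + 19.152 + 14.007 + 15.999 = 241.334

241.33 g/mol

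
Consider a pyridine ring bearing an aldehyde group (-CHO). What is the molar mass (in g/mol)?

Atom tally by fragment:
  pyridine ring core → C:5 H:5 N:1
  (− 1 ring H displaced by substituents)
  + CHO → C:1 H:1 O:1
Element totals:
  C: 6
  H: 5
  N: 1
  O: 1
Molecular formula: C6H5NO.
  M = 6(12.011) + 5(1.008) + 14.007 + 15.999
    = 72.066 + 5.040 + 14.007 + 15.999 = 107.112

107.11 g/mol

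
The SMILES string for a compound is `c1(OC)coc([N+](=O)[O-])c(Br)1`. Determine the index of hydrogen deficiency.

4

Atom tally by fragment:
  furan ring core → C:4 H:4 O:1
  (− 3 ring H displaced by substituents)
  + OCH3 → C:1 H:3 O:1
  + NO2 → N:1 O:2
  + Br → Br:1
Element totals:
  C: 5
  H: 4
  Br: 1
  N: 1
  O: 4
Molecular formula: C5H4BrNO4.
DoU = (2C + 2 + N − H − X) / 2 = (2·5 + 2 + 1 − 4 − 1) / 2 = 4.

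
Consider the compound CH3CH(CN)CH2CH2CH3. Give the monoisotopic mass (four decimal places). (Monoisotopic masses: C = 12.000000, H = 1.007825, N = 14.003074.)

97.0891

Atom tally by fragment:
  CH3 → C:1 H:3
  CH(CN) → C:2 H:1 N:1
  CH2 → C:1 H:2
  CH2 → C:1 H:2
  CH3 → C:1 H:3
Element totals:
  C: 6
  H: 11
  N: 1
Molecular formula: C6H11N.
  M = 6(12.0) + 11(1.007825) + 14.003074
    = 72.000000 + 11.086075 + 14.003074 = 97.089149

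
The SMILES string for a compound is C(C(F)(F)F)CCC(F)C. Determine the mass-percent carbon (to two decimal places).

Atom tally by fragment:
  F3CCH2 → C:2 H:2 F:3
  CH2 → C:1 H:2
  CH2 → C:1 H:2
  CH(F) → C:1 H:1 F:1
  CH3 → C:1 H:3
Element totals:
  C: 6
  H: 10
  F: 4
Molecular formula: C6H10F4.
Molar mass = 158.138 g/mol.
Mass from C: 6 × 12.011 = 72.066 g/mol.
%C = 72.066 / 158.138 × 100 = 45.57%.

45.57%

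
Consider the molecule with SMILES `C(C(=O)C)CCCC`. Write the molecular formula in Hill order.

Atom tally by fragment:
  CH3COCH2 → C:3 H:5 O:1
  CH2 → C:1 H:2
  CH2 → C:1 H:2
  CH2 → C:1 H:2
  CH3 → C:1 H:3
Element totals:
  C: 7
  H: 14
  O: 1

C7H14O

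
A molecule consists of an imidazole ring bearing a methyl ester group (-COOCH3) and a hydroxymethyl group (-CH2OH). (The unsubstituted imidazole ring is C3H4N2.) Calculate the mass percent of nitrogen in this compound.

17.94%

Atom tally by fragment:
  imidazole ring core → C:3 H:4 N:2
  (− 2 ring H displaced by substituents)
  + COOCH3 → C:2 H:3 O:2
  + CH2OH → C:1 H:3 O:1
Element totals:
  C: 6
  H: 8
  N: 2
  O: 3
Molecular formula: C6H8N2O3.
Molar mass = 156.141 g/mol.
Mass from N: 2 × 14.007 = 28.014 g/mol.
%N = 28.014 / 156.141 × 100 = 17.94%.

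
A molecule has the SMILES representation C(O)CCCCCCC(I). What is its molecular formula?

Atom tally by fragment:
  HOCH2 → C:1 H:3 O:1
  CH2 → C:1 H:2
  CH2 → C:1 H:2
  CH2 → C:1 H:2
  CH2 → C:1 H:2
  CH2 → C:1 H:2
  CH2 → C:1 H:2
  CH2I → C:1 H:2 I:1
Element totals:
  C: 8
  H: 17
  I: 1
  O: 1

C8H17IO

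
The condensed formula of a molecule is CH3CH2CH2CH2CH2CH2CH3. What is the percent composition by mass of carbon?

Atom tally by fragment:
  CH3 → C:1 H:3
  CH2 → C:1 H:2
  CH2 → C:1 H:2
  CH2 → C:1 H:2
  CH2 → C:1 H:2
  CH2 → C:1 H:2
  CH3 → C:1 H:3
Element totals:
  C: 7
  H: 16
Molecular formula: C7H16.
Molar mass = 100.205 g/mol.
Mass from C: 7 × 12.011 = 84.077 g/mol.
%C = 84.077 / 100.205 × 100 = 83.90%.

83.90%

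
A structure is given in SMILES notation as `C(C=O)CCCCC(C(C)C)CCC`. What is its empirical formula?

Atom tally by fragment:
  OHCCH2 → C:2 H:3 O:1
  CH2 → C:1 H:2
  CH2 → C:1 H:2
  CH2 → C:1 H:2
  CH2 → C:1 H:2
  CH(CH(CH3)2) → C:4 H:8
  CH2 → C:1 H:2
  CH2 → C:1 H:2
  CH3 → C:1 H:3
Element totals:
  C: 13
  H: 26
  O: 1
Molecular formula: C13H26O.
gcd of subscripts (13, 26, 1) = 1, so the empirical formula equals the molecular formula.

C13H26O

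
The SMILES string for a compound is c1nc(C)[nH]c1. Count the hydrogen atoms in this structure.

6

Atom tally by fragment:
  imidazole ring core → C:3 H:4 N:2
  (− 1 ring H displaced by substituents)
  + CH3 → C:1 H:3
Element totals:
  C: 4
  H: 6
  N: 2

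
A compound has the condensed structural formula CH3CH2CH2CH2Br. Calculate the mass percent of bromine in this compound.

58.32%

Atom tally by fragment:
  CH3 → C:1 H:3
  CH2 → C:1 H:2
  CH2 → C:1 H:2
  CH2Br → C:1 H:2 Br:1
Element totals:
  C: 4
  H: 9
  Br: 1
Molecular formula: C4H9Br.
Molar mass = 137.020 g/mol.
Mass from Br: 1 × 79.904 = 79.904 g/mol.
%Br = 79.904 / 137.020 × 100 = 58.32%.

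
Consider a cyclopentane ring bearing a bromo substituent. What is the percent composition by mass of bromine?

Atom tally by fragment:
  cyclopentane ring core → C:5 H:10
  (− 1 ring H displaced by substituents)
  + Br → Br:1
Element totals:
  C: 5
  H: 9
  Br: 1
Molecular formula: C5H9Br.
Molar mass = 149.031 g/mol.
Mass from Br: 1 × 79.904 = 79.904 g/mol.
%Br = 79.904 / 149.031 × 100 = 53.62%.

53.62%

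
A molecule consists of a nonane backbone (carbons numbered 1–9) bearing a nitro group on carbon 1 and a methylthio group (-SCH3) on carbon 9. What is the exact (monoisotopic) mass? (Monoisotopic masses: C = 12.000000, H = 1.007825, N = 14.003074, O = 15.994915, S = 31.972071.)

219.1293

Atom tally by fragment:
  O2NCH2 → C:1 H:2 N:1 O:2
  CH2 → C:1 H:2
  CH2 → C:1 H:2
  CH2 → C:1 H:2
  CH2 → C:1 H:2
  CH2 → C:1 H:2
  CH2 → C:1 H:2
  CH2 → C:1 H:2
  CH2SCH3 → C:2 H:5 S:1
Element totals:
  C: 10
  H: 21
  N: 1
  O: 2
  S: 1
Molecular formula: C10H21NO2S.
  M = 10(12.0) + 21(1.007825) + 14.003074 + 2(15.994915) + 31.972071
    = 120.000000 + 21.164325 + 14.003074 + 31.989830 + 31.972071 = 219.129300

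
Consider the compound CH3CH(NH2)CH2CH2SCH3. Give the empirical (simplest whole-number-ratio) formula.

Element totals:
  C: 5
  H: 13
  N: 1
  S: 1
Molecular formula: C5H13NS.
gcd of subscripts (5, 13, 1, 1) = 1, so the empirical formula equals the molecular formula.

C5H13NS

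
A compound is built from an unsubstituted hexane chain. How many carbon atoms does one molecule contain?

Atom tally by fragment:
  CH3 → C:1 H:3
  CH2 → C:1 H:2
  CH2 → C:1 H:2
  CH2 → C:1 H:2
  CH2 → C:1 H:2
  CH3 → C:1 H:3
Element totals:
  C: 6
  H: 14

6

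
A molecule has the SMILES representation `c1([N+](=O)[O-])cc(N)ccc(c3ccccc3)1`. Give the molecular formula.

Atom tally by fragment:
  benzene ring core → C:6 H:6
  (− 3 ring H displaced by substituents)
  + NO2 → N:1 O:2
  + NH2 → N:1 H:2
  + C6H5 → C:6 H:5
Element totals:
  C: 12
  H: 10
  N: 2
  O: 2

C12H10N2O2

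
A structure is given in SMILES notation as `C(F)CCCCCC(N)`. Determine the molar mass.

133.21 g/mol

Atom tally by fragment:
  FCH2 → C:1 H:2 F:1
  CH2 → C:1 H:2
  CH2 → C:1 H:2
  CH2 → C:1 H:2
  CH2 → C:1 H:2
  CH2 → C:1 H:2
  CH2NH2 → C:1 H:4 N:1
Element totals:
  C: 7
  H: 16
  F: 1
  N: 1
Molecular formula: C7H16FN.
  M = 7(12.011) + 16(1.008) + 18.998 + 14.007
    = 84.077 + 16.128 + 18.998 + 14.007 = 133.210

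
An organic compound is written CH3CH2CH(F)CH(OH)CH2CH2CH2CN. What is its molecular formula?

Atom tally by fragment:
  CH3 → C:1 H:3
  CH2 → C:1 H:2
  CH(F) → C:1 H:1 F:1
  CH(OH) → C:1 H:2 O:1
  CH2 → C:1 H:2
  CH2 → C:1 H:2
  CH2CN → C:2 H:2 N:1
Element totals:
  C: 8
  H: 14
  F: 1
  N: 1
  O: 1

C8H14FNO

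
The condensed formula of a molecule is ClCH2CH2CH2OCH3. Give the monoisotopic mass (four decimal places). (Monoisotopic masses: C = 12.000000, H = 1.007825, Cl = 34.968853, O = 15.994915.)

108.0342

Element totals:
  C: 4
  H: 9
  Cl: 1
  O: 1
Molecular formula: C4H9ClO.
  M = 4(12.0) + 9(1.007825) + 34.968853 + 15.994915
    = 48.000000 + 9.070425 + 34.968853 + 15.994915 = 108.034193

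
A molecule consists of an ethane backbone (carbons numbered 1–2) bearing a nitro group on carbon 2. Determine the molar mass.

Atom tally by fragment:
  CH3 → C:1 H:3
  CH2NO2 → C:1 H:2 N:1 O:2
Element totals:
  C: 2
  H: 5
  N: 1
  O: 2
Molecular formula: C2H5NO2.
  M = 2(12.011) + 5(1.008) + 14.007 + 2(15.999)
    = 24.022 + 5.040 + 14.007 + 31.998 = 75.067

75.07 g/mol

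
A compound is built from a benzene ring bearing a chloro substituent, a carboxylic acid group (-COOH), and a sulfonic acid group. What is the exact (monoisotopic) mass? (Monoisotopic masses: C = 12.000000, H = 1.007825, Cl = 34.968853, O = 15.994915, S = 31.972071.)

235.9546

Atom tally by fragment:
  benzene ring core → C:6 H:6
  (− 3 ring H displaced by substituents)
  + Cl → Cl:1
  + COOH → C:1 H:1 O:2
  + SO3H → S:1 O:3 H:1
Element totals:
  C: 7
  H: 5
  Cl: 1
  O: 5
  S: 1
Molecular formula: C7H5ClO5S.
  M = 7(12.0) + 5(1.007825) + 34.968853 + 5(15.994915) + 31.972071
    = 84.000000 + 5.039125 + 34.968853 + 79.974575 + 31.972071 = 235.954624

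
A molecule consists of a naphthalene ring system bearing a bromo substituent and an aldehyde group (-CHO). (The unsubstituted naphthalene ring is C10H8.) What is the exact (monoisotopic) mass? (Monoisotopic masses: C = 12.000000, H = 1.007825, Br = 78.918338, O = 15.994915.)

Atom tally by fragment:
  naphthalene ring system core → C:10 H:8
  (− 2 ring H displaced by substituents)
  + Br → Br:1
  + CHO → C:1 H:1 O:1
Element totals:
  C: 11
  H: 7
  Br: 1
  O: 1
Molecular formula: C11H7BrO.
  M = 11(12.0) + 7(1.007825) + 78.918338 + 15.994915
    = 132.000000 + 7.054775 + 78.918338 + 15.994915 = 233.968028

233.9680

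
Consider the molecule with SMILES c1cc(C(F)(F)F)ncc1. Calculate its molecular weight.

Atom tally by fragment:
  pyridine ring core → C:5 H:5 N:1
  (− 1 ring H displaced by substituents)
  + CF3 → C:1 F:3
Element totals:
  C: 6
  H: 4
  F: 3
  N: 1
Molecular formula: C6H4F3N.
  M = 6(12.011) + 4(1.008) + 3(18.998) + 14.007
    = 72.066 + 4.032 + 56.994 + 14.007 = 147.099

147.10 g/mol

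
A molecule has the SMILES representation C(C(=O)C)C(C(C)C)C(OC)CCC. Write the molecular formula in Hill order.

C12H24O2

Atom tally by fragment:
  CH3COCH2 → C:3 H:5 O:1
  CH(CH(CH3)2) → C:4 H:8
  CH(OCH3) → C:2 H:4 O:1
  CH2 → C:1 H:2
  CH2 → C:1 H:2
  CH3 → C:1 H:3
Element totals:
  C: 12
  H: 24
  O: 2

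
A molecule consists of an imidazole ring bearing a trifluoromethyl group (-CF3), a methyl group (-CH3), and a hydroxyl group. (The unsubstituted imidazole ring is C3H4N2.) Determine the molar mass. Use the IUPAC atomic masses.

Atom tally by fragment:
  imidazole ring core → C:3 H:4 N:2
  (− 3 ring H displaced by substituents)
  + CF3 → C:1 F:3
  + CH3 → C:1 H:3
  + OH → O:1 H:1
Element totals:
  C: 5
  H: 5
  F: 3
  N: 2
  O: 1
Molecular formula: C5H5F3N2O.
  M = 5(12.011) + 5(1.008) + 3(18.998) + 2(14.007) + 15.999
    = 60.055 + 5.040 + 56.994 + 28.014 + 15.999 = 166.102

166.10 g/mol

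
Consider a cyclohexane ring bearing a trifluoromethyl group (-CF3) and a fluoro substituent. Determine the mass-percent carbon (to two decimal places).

49.41%

Atom tally by fragment:
  cyclohexane ring core → C:6 H:12
  (− 2 ring H displaced by substituents)
  + CF3 → C:1 F:3
  + F → F:1
Element totals:
  C: 7
  H: 10
  F: 4
Molecular formula: C7H10F4.
Molar mass = 170.149 g/mol.
Mass from C: 7 × 12.011 = 84.077 g/mol.
%C = 84.077 / 170.149 × 100 = 49.41%.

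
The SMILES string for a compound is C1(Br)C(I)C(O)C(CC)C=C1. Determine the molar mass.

330.99 g/mol

Atom tally by fragment:
  cyclohexene ring core → C:6 H:10
  (− 4 ring H displaced by substituents)
  + Br → Br:1
  + I → I:1
  + OH → O:1 H:1
  + C2H5 → C:2 H:5
Element totals:
  C: 8
  H: 12
  Br: 1
  I: 1
  O: 1
Molecular formula: C8H12BrIO.
  M = 8(12.011) + 12(1.008) + 79.904 + 126.904 + 15.999
    = 96.088 + 12.096 + 79.904 + 126.904 + 15.999 = 330.991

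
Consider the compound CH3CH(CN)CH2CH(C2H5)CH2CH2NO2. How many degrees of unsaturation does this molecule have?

Element totals:
  C: 9
  H: 16
  N: 2
  O: 2
Molecular formula: C9H16N2O2.
DoU = (2C + 2 + N − H − X) / 2 = (2·9 + 2 + 2 − 16 − 0) / 2 = 3.

3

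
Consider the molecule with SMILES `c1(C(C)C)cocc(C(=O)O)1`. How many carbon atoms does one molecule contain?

8

Atom tally by fragment:
  furan ring core → C:4 H:4 O:1
  (− 2 ring H displaced by substituents)
  + CH(CH3)2 → C:3 H:7
  + COOH → C:1 H:1 O:2
Element totals:
  C: 8
  H: 10
  O: 3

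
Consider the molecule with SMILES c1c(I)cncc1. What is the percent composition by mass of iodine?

61.90%

Atom tally by fragment:
  pyridine ring core → C:5 H:5 N:1
  (− 1 ring H displaced by substituents)
  + I → I:1
Element totals:
  C: 5
  H: 4
  I: 1
  N: 1
Molecular formula: C5H4IN.
Molar mass = 204.998 g/mol.
Mass from I: 1 × 126.904 = 126.904 g/mol.
%I = 126.904 / 204.998 × 100 = 61.90%.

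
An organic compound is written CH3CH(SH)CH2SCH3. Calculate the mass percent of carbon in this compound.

Atom tally by fragment:
  CH3 → C:1 H:3
  CH(SH) → C:1 H:2 S:1
  CH2SCH3 → C:2 H:5 S:1
Element totals:
  C: 4
  H: 10
  S: 2
Molecular formula: C4H10S2.
Molar mass = 122.244 g/mol.
Mass from C: 4 × 12.011 = 48.044 g/mol.
%C = 48.044 / 122.244 × 100 = 39.30%.

39.30%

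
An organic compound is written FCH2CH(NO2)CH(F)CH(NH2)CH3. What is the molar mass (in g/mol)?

Element totals:
  C: 5
  H: 10
  F: 2
  N: 2
  O: 2
Molecular formula: C5H10F2N2O2.
  M = 5(12.011) + 10(1.008) + 2(18.998) + 2(14.007) + 2(15.999)
    = 60.055 + 10.080 + 37.996 + 28.014 + 31.998 = 168.143

168.14 g/mol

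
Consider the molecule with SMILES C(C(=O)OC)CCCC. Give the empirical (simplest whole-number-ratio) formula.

Atom tally by fragment:
  CH3OOCCH2 → C:3 H:5 O:2
  CH2 → C:1 H:2
  CH2 → C:1 H:2
  CH2 → C:1 H:2
  CH3 → C:1 H:3
Element totals:
  C: 7
  H: 14
  O: 2
Molecular formula: C7H14O2.
gcd of subscripts (7, 14, 2) = 1, so the empirical formula equals the molecular formula.

C7H14O2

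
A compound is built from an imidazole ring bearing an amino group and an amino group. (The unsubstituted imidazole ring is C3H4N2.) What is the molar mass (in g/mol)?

Atom tally by fragment:
  imidazole ring core → C:3 H:4 N:2
  (− 2 ring H displaced by substituents)
  + NH2 → N:1 H:2
  + NH2 → N:1 H:2
Element totals:
  C: 3
  H: 6
  N: 4
Molecular formula: C3H6N4.
  M = 3(12.011) + 6(1.008) + 4(14.007)
    = 36.033 + 6.048 + 56.028 = 98.109

98.11 g/mol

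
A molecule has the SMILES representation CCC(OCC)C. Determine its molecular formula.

Atom tally by fragment:
  CH3 → C:1 H:3
  CH2 → C:1 H:2
  CH(OC2H5) → C:3 H:6 O:1
  CH3 → C:1 H:3
Element totals:
  C: 6
  H: 14
  O: 1

C6H14O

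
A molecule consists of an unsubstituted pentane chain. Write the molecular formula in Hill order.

Atom tally by fragment:
  CH3 → C:1 H:3
  CH2 → C:1 H:2
  CH2 → C:1 H:2
  CH2 → C:1 H:2
  CH3 → C:1 H:3
Element totals:
  C: 5
  H: 12

C5H12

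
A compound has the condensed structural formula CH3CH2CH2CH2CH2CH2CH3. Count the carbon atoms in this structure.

7

Element totals:
  C: 7
  H: 16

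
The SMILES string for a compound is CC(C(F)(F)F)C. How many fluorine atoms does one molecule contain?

3

Atom tally by fragment:
  CH3 → C:1 H:3
  CH(CF3) → C:2 H:1 F:3
  CH3 → C:1 H:3
Element totals:
  C: 4
  H: 7
  F: 3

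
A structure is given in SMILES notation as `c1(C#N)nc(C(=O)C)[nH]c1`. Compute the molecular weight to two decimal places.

135.13 g/mol

Atom tally by fragment:
  imidazole ring core → C:3 H:4 N:2
  (− 2 ring H displaced by substituents)
  + CN → C:1 N:1
  + COCH3 → C:2 H:3 O:1
Element totals:
  C: 6
  H: 5
  N: 3
  O: 1
Molecular formula: C6H5N3O.
  M = 6(12.011) + 5(1.008) + 3(14.007) + 15.999
    = 72.066 + 5.040 + 42.021 + 15.999 = 135.126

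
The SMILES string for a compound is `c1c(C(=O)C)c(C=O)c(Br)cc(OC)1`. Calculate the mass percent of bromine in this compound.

31.08%

Atom tally by fragment:
  benzene ring core → C:6 H:6
  (− 4 ring H displaced by substituents)
  + COCH3 → C:2 H:3 O:1
  + CHO → C:1 H:1 O:1
  + Br → Br:1
  + OCH3 → C:1 H:3 O:1
Element totals:
  C: 10
  H: 9
  Br: 1
  O: 3
Molecular formula: C10H9BrO3.
Molar mass = 257.083 g/mol.
Mass from Br: 1 × 79.904 = 79.904 g/mol.
%Br = 79.904 / 257.083 × 100 = 31.08%.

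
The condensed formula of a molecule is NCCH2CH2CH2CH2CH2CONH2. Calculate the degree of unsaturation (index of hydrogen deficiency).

3

Atom tally by fragment:
  NCCH2 → C:2 H:2 N:1
  CH2 → C:1 H:2
  CH2 → C:1 H:2
  CH2 → C:1 H:2
  CH2CONH2 → C:2 H:4 O:1 N:1
Element totals:
  C: 7
  H: 12
  N: 2
  O: 1
Molecular formula: C7H12N2O.
DoU = (2C + 2 + N − H − X) / 2 = (2·7 + 2 + 2 − 12 − 0) / 2 = 3.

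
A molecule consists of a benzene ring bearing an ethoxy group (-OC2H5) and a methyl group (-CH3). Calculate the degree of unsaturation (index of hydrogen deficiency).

4

Atom tally by fragment:
  benzene ring core → C:6 H:6
  (− 2 ring H displaced by substituents)
  + OC2H5 → C:2 H:5 O:1
  + CH3 → C:1 H:3
Element totals:
  C: 9
  H: 12
  O: 1
Molecular formula: C9H12O.
DoU = (2C + 2 + N − H − X) / 2 = (2·9 + 2 + 0 − 12 − 0) / 2 = 4.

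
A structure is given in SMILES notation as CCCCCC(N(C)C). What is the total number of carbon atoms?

8

Atom tally by fragment:
  CH3 → C:1 H:3
  CH2 → C:1 H:2
  CH2 → C:1 H:2
  CH2 → C:1 H:2
  CH2 → C:1 H:2
  CH2N(CH3)2 → C:3 H:8 N:1
Element totals:
  C: 8
  H: 19
  N: 1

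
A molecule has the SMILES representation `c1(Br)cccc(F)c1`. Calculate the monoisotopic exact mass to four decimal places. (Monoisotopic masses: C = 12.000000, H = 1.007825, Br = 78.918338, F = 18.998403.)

Atom tally by fragment:
  benzene ring core → C:6 H:6
  (− 2 ring H displaced by substituents)
  + Br → Br:1
  + F → F:1
Element totals:
  C: 6
  H: 4
  Br: 1
  F: 1
Molecular formula: C6H4BrF.
  M = 6(12.0) + 4(1.007825) + 78.918338 + 18.998403
    = 72.000000 + 4.031300 + 78.918338 + 18.998403 = 173.948041

173.9480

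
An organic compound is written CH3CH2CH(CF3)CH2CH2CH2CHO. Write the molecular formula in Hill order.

Atom tally by fragment:
  CH3 → C:1 H:3
  CH2 → C:1 H:2
  CH(CF3) → C:2 H:1 F:3
  CH2 → C:1 H:2
  CH2 → C:1 H:2
  CH2CHO → C:2 H:3 O:1
Element totals:
  C: 8
  H: 13
  F: 3
  O: 1

C8H13F3O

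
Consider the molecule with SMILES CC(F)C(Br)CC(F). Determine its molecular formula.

Atom tally by fragment:
  CH3 → C:1 H:3
  CH(F) → C:1 H:1 F:1
  CH(Br) → C:1 H:1 Br:1
  CH2 → C:1 H:2
  CH2F → C:1 H:2 F:1
Element totals:
  C: 5
  H: 9
  Br: 1
  F: 2

C5H9BrF2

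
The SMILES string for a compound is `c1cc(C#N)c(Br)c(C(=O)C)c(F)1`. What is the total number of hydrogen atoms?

5

Atom tally by fragment:
  benzene ring core → C:6 H:6
  (− 4 ring H displaced by substituents)
  + CN → C:1 N:1
  + Br → Br:1
  + COCH3 → C:2 H:3 O:1
  + F → F:1
Element totals:
  C: 9
  H: 5
  Br: 1
  F: 1
  N: 1
  O: 1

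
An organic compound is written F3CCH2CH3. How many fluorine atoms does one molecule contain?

3

Atom tally by fragment:
  F3CCH2 → C:2 H:2 F:3
  CH3 → C:1 H:3
Element totals:
  C: 3
  H: 5
  F: 3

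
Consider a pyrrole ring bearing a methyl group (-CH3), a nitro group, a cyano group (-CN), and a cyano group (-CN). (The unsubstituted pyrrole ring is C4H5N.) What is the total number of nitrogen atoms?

Atom tally by fragment:
  pyrrole ring core → C:4 H:5 N:1
  (− 4 ring H displaced by substituents)
  + CH3 → C:1 H:3
  + NO2 → N:1 O:2
  + CN → C:1 N:1
  + CN → C:1 N:1
Element totals:
  C: 7
  H: 4
  N: 4
  O: 2

4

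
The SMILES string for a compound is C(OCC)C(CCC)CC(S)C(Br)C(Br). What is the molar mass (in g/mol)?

Atom tally by fragment:
  C2H5OCH2 → C:3 H:7 O:1
  CH(CH2CH2CH3) → C:4 H:8
  CH2 → C:1 H:2
  CH(SH) → C:1 H:2 S:1
  CH(Br) → C:1 H:1 Br:1
  CH2Br → C:1 H:2 Br:1
Element totals:
  C: 11
  H: 22
  Br: 2
  O: 1
  S: 1
Molecular formula: C11H22Br2OS.
  M = 11(12.011) + 22(1.008) + 2(79.904) + 15.999 + 32.06
    = 132.121 + 22.176 + 159.808 + 15.999 + 32.060 = 362.164

362.16 g/mol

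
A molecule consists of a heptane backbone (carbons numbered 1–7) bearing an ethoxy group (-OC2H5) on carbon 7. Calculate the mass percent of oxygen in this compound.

Atom tally by fragment:
  CH3 → C:1 H:3
  CH2 → C:1 H:2
  CH2 → C:1 H:2
  CH2 → C:1 H:2
  CH2 → C:1 H:2
  CH2 → C:1 H:2
  CH2OC2H5 → C:3 H:7 O:1
Element totals:
  C: 9
  H: 20
  O: 1
Molecular formula: C9H20O.
Molar mass = 144.258 g/mol.
Mass from O: 1 × 15.999 = 15.999 g/mol.
%O = 15.999 / 144.258 × 100 = 11.09%.

11.09%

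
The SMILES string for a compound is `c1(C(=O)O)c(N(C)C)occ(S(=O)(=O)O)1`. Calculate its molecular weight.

235.21 g/mol

Atom tally by fragment:
  furan ring core → C:4 H:4 O:1
  (− 3 ring H displaced by substituents)
  + COOH → C:1 H:1 O:2
  + N(CH3)2 → N:1 C:2 H:6
  + SO3H → S:1 O:3 H:1
Element totals:
  C: 7
  H: 9
  N: 1
  O: 6
  S: 1
Molecular formula: C7H9NO6S.
  M = 7(12.011) + 9(1.008) + 14.007 + 6(15.999) + 32.06
    = 84.077 + 9.072 + 14.007 + 95.994 + 32.060 = 235.210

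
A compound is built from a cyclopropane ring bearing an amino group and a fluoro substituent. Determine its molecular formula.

C3H6FN

Atom tally by fragment:
  cyclopropane ring core → C:3 H:6
  (− 2 ring H displaced by substituents)
  + NH2 → N:1 H:2
  + F → F:1
Element totals:
  C: 3
  H: 6
  F: 1
  N: 1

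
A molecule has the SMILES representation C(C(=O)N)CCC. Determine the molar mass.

101.15 g/mol

Atom tally by fragment:
  H2NOCCH2 → C:2 H:4 O:1 N:1
  CH2 → C:1 H:2
  CH2 → C:1 H:2
  CH3 → C:1 H:3
Element totals:
  C: 5
  H: 11
  N: 1
  O: 1
Molecular formula: C5H11NO.
  M = 5(12.011) + 11(1.008) + 14.007 + 15.999
    = 60.055 + 11.088 + 14.007 + 15.999 = 101.149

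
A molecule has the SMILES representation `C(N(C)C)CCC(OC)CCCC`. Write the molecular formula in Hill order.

C11H25NO

Atom tally by fragment:
  (CH3)2NCH2 → C:3 H:8 N:1
  CH2 → C:1 H:2
  CH2 → C:1 H:2
  CH(OCH3) → C:2 H:4 O:1
  CH2 → C:1 H:2
  CH2 → C:1 H:2
  CH2 → C:1 H:2
  CH3 → C:1 H:3
Element totals:
  C: 11
  H: 25
  N: 1
  O: 1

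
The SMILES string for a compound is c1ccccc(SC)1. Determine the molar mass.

124.20 g/mol

Atom tally by fragment:
  benzene ring core → C:6 H:6
  (− 1 ring H displaced by substituents)
  + SCH3 → C:1 H:3 S:1
Element totals:
  C: 7
  H: 8
  S: 1
Molecular formula: C7H8S.
  M = 7(12.011) + 8(1.008) + 32.06
    = 84.077 + 8.064 + 32.060 = 124.201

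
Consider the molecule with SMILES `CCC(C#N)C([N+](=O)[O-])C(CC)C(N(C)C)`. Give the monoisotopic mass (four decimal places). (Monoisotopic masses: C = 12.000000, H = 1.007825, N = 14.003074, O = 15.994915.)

Atom tally by fragment:
  CH3 → C:1 H:3
  CH2 → C:1 H:2
  CH(CN) → C:2 H:1 N:1
  CH(NO2) → C:1 H:1 N:1 O:2
  CH(C2H5) → C:3 H:6
  CH2N(CH3)2 → C:3 H:8 N:1
Element totals:
  C: 11
  H: 21
  N: 3
  O: 2
Molecular formula: C11H21N3O2.
  M = 11(12.0) + 21(1.007825) + 3(14.003074) + 2(15.994915)
    = 132.000000 + 21.164325 + 42.009222 + 31.989830 = 227.163377

227.1634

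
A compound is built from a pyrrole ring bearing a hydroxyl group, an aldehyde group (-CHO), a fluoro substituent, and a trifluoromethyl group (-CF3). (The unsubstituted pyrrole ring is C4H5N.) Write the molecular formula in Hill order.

C6H3F4NO2

Atom tally by fragment:
  pyrrole ring core → C:4 H:5 N:1
  (− 4 ring H displaced by substituents)
  + OH → O:1 H:1
  + CHO → C:1 H:1 O:1
  + F → F:1
  + CF3 → C:1 F:3
Element totals:
  C: 6
  H: 3
  F: 4
  N: 1
  O: 2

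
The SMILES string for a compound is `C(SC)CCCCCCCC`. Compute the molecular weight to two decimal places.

174.35 g/mol

Atom tally by fragment:
  CH3SCH2 → C:2 H:5 S:1
  CH2 → C:1 H:2
  CH2 → C:1 H:2
  CH2 → C:1 H:2
  CH2 → C:1 H:2
  CH2 → C:1 H:2
  CH2 → C:1 H:2
  CH2 → C:1 H:2
  CH3 → C:1 H:3
Element totals:
  C: 10
  H: 22
  S: 1
Molecular formula: C10H22S.
  M = 10(12.011) + 22(1.008) + 32.06
    = 120.110 + 22.176 + 32.060 = 174.346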